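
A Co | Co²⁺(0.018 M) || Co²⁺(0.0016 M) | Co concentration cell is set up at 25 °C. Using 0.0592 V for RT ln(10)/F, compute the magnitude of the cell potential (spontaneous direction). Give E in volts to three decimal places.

+0.031 V

For a concentration cell E°cell = 0. The 0.018 M side is the cathode (reduction is favoured where [Co²⁺] is higher).
With n = 2, E = −(0.0592/2) log([Co²⁺]ₐₙ/[Co²⁺]꜀ₐₜ) = −(0.0592/2) log(0.0016/0.018) = −(0.0592/2)(-1.051) = +0.031 V.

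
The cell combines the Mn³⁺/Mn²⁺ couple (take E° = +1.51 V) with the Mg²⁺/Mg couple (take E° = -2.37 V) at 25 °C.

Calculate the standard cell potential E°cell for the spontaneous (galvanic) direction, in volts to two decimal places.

The Mn³⁺/Mn²⁺ couple has the higher reduction potential, so it is the cathode; Mg²⁺/Mg is oxidised at the anode.
E°cell = E°(cathode) − E°(anode) = (+1.51) − (-2.37) = +3.88 V.
Since E°cell > 0, the reaction is spontaneous under standard conditions.

+3.88 V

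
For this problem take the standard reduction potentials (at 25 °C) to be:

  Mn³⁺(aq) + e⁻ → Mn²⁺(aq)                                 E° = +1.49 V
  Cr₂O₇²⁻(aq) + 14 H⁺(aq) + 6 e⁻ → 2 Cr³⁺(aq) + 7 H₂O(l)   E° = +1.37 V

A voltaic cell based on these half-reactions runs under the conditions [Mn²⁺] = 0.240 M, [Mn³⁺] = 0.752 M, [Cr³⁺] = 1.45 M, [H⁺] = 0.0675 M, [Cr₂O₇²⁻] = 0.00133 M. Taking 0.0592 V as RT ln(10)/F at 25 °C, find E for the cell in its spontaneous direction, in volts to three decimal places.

+0.343 V

Mn³⁺/Mn²⁺ is the cathode (higher E°), Cr₂O₇²⁻/Cr³⁺ the anode: E°cell = +1.49 − (+1.37) = +0.12 V, n = 6.
Overall: 6 Mn³⁺(aq) + 2 Cr³⁺(aq) + 7 H₂O(l) → 6 Mn²⁺(aq) + Cr₂O₇²⁻(aq) + 14 H⁺(aq)
Q = [Mn²⁺]^6·[Cr₂O₇²⁻]·[H⁺]^14 / ([Mn³⁺]^6·[Cr³⁺]^2); log Q = -22.565.
E = E° − (0.0592/n) log Q = +0.12 − (0.0592/6)(-22.565) = +0.343 V.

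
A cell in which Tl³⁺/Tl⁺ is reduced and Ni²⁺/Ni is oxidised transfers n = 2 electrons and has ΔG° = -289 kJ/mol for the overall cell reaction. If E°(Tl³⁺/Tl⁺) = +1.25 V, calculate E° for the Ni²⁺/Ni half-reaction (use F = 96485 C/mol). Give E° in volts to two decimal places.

E°cell = −ΔG°/(nF) = −(-289×10³)/((2)(96485)) = +1.498 V.
Since Tl³⁺/Tl⁺ is the cathode and Ni²⁺/Ni the anode, E°cell = E°(Tl³⁺/Tl⁺) − E°(Ni²⁺/Ni).
So E°(Ni²⁺/Ni) = E°(Tl³⁺/Tl⁺) − E°cell = (+1.25) − (+1.498) = -0.25 V.

-0.25 V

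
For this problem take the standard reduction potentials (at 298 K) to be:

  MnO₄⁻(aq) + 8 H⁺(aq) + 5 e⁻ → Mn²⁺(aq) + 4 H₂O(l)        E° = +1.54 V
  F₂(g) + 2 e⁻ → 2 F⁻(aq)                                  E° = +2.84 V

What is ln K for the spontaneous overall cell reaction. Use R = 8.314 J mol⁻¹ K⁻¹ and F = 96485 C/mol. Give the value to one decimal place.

Cathode: F₂/F⁻; anode: MnO₄⁻/Mn²⁺. E°cell = (+2.84) − (+1.54) = +1.30 V, with n = 10.
ΔG° = −nFE° = −RT ln K, so ln K = nFE°/(RT) = (10)(96485)(+1.30) / ((8.314)(298)) = 506.264.

506.3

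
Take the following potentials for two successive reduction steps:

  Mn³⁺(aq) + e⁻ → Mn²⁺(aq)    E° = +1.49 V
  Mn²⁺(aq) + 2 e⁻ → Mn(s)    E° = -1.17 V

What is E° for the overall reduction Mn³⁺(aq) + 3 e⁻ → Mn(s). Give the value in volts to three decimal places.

-0.283 V

Standard free energies of sequential steps add: ΔG°₃ = ΔG°₁ + ΔG°₂, so n₃E°₃ = n₁E°₁ + n₂E°₂.
E°₃ = (1×+1.49 + 2×-1.17) / 3 = (-0.850) / 3 = -0.283 V.
E° values themselves are not directly additive — weighting by electron count is essential.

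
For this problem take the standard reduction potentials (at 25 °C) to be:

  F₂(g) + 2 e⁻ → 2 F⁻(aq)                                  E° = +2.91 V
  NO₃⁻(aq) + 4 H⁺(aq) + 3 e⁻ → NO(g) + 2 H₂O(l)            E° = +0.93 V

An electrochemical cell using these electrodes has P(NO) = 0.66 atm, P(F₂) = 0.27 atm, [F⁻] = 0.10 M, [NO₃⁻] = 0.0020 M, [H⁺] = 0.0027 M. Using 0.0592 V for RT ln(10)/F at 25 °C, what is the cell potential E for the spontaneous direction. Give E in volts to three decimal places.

F₂/F⁻ is the cathode (higher E°), NO₃⁻/NO the anode: E°cell = +2.91 − (+0.93) = +1.98 V, n = 6.
Overall: 3 F₂(g) + 2 NO(g) + 4 H₂O(l) → 6 F⁻(aq) + 2 NO₃⁻(aq) + 8 H⁺(aq)
Q = [F⁻]^6·[NO₃⁻]^2·[H⁺]^8 / (P(F₂)^3·P(NO)^2); log Q = -29.880.
E = E° − (0.0592/n) log Q = +1.98 − (0.0592/6)(-29.880) = +2.275 V.

+2.275 V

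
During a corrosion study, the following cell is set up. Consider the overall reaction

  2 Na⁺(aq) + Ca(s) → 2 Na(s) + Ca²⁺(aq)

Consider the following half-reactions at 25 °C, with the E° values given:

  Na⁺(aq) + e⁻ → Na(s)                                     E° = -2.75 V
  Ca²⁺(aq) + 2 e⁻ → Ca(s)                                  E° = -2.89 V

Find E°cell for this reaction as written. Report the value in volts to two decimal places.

+0.14 V

The Na⁺/Na couple has the higher reduction potential, so it is the cathode; Ca²⁺/Ca is oxidised at the anode.
E°cell = E°(cathode) − E°(anode) = (-2.75) − (-2.89) = +0.14 V.
Since E°cell > 0, the reaction is spontaneous under standard conditions.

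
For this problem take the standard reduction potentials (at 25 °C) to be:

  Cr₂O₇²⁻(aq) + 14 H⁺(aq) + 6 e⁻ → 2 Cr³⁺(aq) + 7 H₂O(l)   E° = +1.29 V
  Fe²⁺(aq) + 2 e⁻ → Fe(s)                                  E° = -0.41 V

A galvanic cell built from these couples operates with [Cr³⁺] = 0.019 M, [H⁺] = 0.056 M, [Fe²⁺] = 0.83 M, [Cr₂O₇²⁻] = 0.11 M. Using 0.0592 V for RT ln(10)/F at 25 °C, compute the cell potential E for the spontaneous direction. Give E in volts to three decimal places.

Cr₂O₇²⁻/Cr³⁺ is the cathode (higher E°), Fe²⁺/Fe the anode: E°cell = +1.29 − (-0.41) = +1.70 V, n = 6.
Overall: Cr₂O₇²⁻(aq) + 14 H⁺(aq) + 3 Fe(s) → 2 Cr³⁺(aq) + 7 H₂O(l) + 3 Fe²⁺(aq)
Q = [Cr³⁺]^2·[Fe²⁺]^3 / ([Cr₂O₇²⁻]·[H⁺]^14); log Q = 14.799.
E = E° − (0.0592/n) log Q = +1.70 − (0.0592/6)(14.799) = +1.554 V.

+1.554 V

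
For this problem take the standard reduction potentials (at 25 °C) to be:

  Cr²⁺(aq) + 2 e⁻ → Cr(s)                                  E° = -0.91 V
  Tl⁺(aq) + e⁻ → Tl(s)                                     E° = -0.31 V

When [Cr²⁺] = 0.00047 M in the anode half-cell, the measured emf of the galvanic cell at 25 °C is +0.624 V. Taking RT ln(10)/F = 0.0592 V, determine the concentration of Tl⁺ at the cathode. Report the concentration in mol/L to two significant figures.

0.055 M

Tl⁺/Tl is the cathode, Cr²⁺/Cr the anode: E°cell = +0.60 V, n = 2.
Overall reaction: 2 Tl⁺(aq) + Cr(s) → 2 Tl(s) + Cr²⁺(aq); Q = [Cr²⁺]^1/[Tl⁺]^2.
From E = E° − (0.0592/n) log Q: log Q = (E° − E)·n/0.0592 = (+0.60 − (+0.624))·2/0.0592 = -0.8108.
So 2·log[Tl⁺] = 1·log(0.00047) − log Q = -3.3279 − (-0.8108) = -2.5171; log[Tl⁺] = -2.5171 / 2 = -1.2586; [Tl⁺] = 10^(-1.2586) ≈ 0.055 M.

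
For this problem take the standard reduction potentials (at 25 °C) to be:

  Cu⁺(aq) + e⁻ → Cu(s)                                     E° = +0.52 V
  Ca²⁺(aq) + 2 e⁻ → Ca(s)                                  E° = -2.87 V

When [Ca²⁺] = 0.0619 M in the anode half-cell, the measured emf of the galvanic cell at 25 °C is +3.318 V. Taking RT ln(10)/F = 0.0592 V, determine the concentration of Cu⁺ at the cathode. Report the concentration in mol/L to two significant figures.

0.015 M

Cu⁺/Cu is the cathode, Ca²⁺/Ca the anode: E°cell = +3.39 V, n = 2.
Overall reaction: 2 Cu⁺(aq) + Ca(s) → 2 Cu(s) + Ca²⁺(aq); Q = [Ca²⁺]^1/[Cu⁺]^2.
From E = E° − (0.0592/n) log Q: log Q = (E° − E)·n/0.0592 = (+3.39 − (+3.318))·2/0.0592 = 2.4324.
So 2·log[Cu⁺] = 1·log(0.0619) − log Q = -1.2083 − (2.4324) = -3.6407; log[Cu⁺] = -3.6407 / 2 = -1.8203; [Cu⁺] = 10^(-1.8203) ≈ 0.015 M.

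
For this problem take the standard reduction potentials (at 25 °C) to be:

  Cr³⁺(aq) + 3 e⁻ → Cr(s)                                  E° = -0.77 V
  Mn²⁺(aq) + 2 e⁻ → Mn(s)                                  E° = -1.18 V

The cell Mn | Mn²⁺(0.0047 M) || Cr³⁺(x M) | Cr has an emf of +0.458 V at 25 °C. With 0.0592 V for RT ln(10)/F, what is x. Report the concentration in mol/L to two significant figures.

Cr³⁺/Cr is the cathode, Mn²⁺/Mn the anode: E°cell = +0.41 V, n = 6.
Overall reaction: 2 Cr³⁺(aq) + 3 Mn(s) → 2 Cr(s) + 3 Mn²⁺(aq); Q = [Mn²⁺]^3/[Cr³⁺]^2.
From E = E° − (0.0592/n) log Q: log Q = (E° − E)·n/0.0592 = (+0.41 − (+0.458))·6/0.0592 = -4.8649.
So 2·log[Cr³⁺] = 3·log(0.0047) − log Q = -6.9837 − (-4.8649) = -2.1188; log[Cr³⁺] = -2.1188 / 2 = -1.0594; [Cr³⁺] = 10^(-1.0594) ≈ 0.087 M.

0.087 M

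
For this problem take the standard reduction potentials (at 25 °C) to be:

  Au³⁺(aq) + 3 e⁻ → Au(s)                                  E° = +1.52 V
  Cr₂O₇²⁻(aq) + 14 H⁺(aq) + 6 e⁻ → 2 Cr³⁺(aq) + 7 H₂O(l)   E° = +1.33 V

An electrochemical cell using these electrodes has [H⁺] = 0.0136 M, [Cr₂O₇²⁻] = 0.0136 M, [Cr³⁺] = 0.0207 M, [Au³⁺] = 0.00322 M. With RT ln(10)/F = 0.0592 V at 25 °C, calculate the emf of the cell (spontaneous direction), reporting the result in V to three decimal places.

+0.384 V

Au³⁺/Au is the cathode (higher E°), Cr₂O₇²⁻/Cr³⁺ the anode: E°cell = +1.52 − (+1.33) = +0.19 V, n = 6.
Overall: 2 Au³⁺(aq) + 2 Cr³⁺(aq) + 7 H₂O(l) → 2 Au(s) + Cr₂O₇²⁻(aq) + 14 H⁺(aq)
Q = [Cr₂O₇²⁻]·[H⁺]^14 / ([Au³⁺]^2·[Cr³⁺]^2); log Q = -19.645.
E = E° − (0.0592/n) log Q = +0.19 − (0.0592/6)(-19.645) = +0.384 V.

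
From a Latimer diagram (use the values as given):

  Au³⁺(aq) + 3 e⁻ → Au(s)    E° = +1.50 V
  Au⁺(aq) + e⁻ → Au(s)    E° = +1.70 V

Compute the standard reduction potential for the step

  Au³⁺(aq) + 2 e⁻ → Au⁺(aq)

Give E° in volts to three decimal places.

+1.400 V

Sequential free energies add, so n₃E°₃ = n₁E°₁ + n₂E°₂.
With n₃ = 3, and the known step contributing 1×(+1.70) V, the unknown satisfies 2·E° = 3×(+1.50) − 1×(+1.70) = +2.800.
E° = +2.800 / 2 = +1.400 V.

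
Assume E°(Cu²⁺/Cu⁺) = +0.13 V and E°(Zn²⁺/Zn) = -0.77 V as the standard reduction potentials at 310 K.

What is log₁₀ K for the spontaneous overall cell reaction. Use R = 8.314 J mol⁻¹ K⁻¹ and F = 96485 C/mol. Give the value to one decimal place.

Cathode: Cu²⁺/Cu⁺; anode: Zn²⁺/Zn. E°cell = (+0.13) − (-0.77) = +0.90 V, with n = 2.
ΔG° = −nFE° = −RT ln K, so ln K = nFE°/(RT) = (2)(96485)(+0.90) / ((8.314)(310)) = 67.385.
log₁₀ K = 67.385 / ln 10 = 29.3.

29.3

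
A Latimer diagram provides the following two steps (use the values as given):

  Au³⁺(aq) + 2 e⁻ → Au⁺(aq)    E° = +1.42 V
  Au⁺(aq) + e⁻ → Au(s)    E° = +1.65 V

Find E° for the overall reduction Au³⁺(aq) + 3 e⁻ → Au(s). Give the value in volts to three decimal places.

+1.497 V

Since ΔG° = −nFE° is additive over sequential reductions, n₃E°₃ = n₁E°₁ + n₂E°₂.
E°₃ = (2×+1.42 + 1×+1.65) / 3 = (+4.490) / 3 = +1.497 V.
Simply averaging or adding the two E° values would be wrong; the electron-weighted sum is required.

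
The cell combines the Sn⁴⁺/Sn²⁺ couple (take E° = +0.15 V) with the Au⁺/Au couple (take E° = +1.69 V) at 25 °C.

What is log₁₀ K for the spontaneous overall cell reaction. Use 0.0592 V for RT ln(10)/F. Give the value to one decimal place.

Cathode: Au⁺/Au; anode: Sn⁴⁺/Sn²⁺. E°cell = +1.54 V, n = 2.
log K = nE°cell / 0.0592 = (2)(+1.54) / 0.0592 = 52.0.

52.0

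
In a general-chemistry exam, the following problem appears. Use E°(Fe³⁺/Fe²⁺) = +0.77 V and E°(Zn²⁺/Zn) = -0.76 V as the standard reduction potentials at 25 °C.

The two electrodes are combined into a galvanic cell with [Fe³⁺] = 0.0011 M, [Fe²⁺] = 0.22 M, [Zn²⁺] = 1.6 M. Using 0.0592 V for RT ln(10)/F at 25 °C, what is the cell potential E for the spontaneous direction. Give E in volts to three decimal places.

Fe³⁺/Fe²⁺ is the cathode (higher E°), Zn²⁺/Zn the anode: E°cell = +0.77 − (-0.76) = +1.53 V, n = 2.
Overall: 2 Fe³⁺(aq) + Zn(s) → 2 Fe²⁺(aq) + Zn²⁺(aq)
Q = [Fe²⁺]^2·[Zn²⁺] / ([Fe³⁺]^2); log Q = 4.806.
E = E° − (0.0592/n) log Q = +1.53 − (0.0592/2)(4.806) = +1.388 V.

+1.388 V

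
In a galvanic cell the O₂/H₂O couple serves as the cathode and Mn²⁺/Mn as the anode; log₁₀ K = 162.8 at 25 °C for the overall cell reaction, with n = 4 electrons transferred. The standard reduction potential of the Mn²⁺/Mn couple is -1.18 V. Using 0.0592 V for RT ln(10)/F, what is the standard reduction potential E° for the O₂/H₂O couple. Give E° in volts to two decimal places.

+1.23 V

E°cell = (0.0592/n)·log K = (0.0592/4)(162.8) = +2.409 V.
Since O₂/H₂O is the cathode and Mn²⁺/Mn the anode, E°cell = E°(O₂/H₂O) − E°(Mn²⁺/Mn).
So E°(O₂/H₂O) = E°cell + E°(Mn²⁺/Mn) = +2.409 + (-1.18) = +1.23 V.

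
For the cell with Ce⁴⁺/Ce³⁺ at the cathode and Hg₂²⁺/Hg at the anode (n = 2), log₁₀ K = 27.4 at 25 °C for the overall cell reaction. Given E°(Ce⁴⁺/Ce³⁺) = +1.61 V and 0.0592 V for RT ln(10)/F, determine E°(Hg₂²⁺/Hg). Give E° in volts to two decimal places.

+0.80 V

E°cell = (0.0592/n)·log K = (0.0592/2)(27.4) = +0.811 V.
Since Ce⁴⁺/Ce³⁺ is the cathode and Hg₂²⁺/Hg the anode, E°cell = E°(Ce⁴⁺/Ce³⁺) − E°(Hg₂²⁺/Hg).
So E°(Hg₂²⁺/Hg) = E°(Ce⁴⁺/Ce³⁺) − E°cell = (+1.61) − (+0.811) = +0.80 V.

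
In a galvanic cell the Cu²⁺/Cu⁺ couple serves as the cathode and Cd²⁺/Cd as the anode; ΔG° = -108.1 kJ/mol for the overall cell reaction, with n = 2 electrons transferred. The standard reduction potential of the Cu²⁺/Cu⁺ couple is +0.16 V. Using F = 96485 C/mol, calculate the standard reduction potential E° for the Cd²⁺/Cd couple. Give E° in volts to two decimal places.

-0.40 V

E°cell = −ΔG°/(nF) = −(-108.1×10³)/((2)(96485)) = +0.560 V.
Since Cu²⁺/Cu⁺ is the cathode and Cd²⁺/Cd the anode, E°cell = E°(Cu²⁺/Cu⁺) − E°(Cd²⁺/Cd).
So E°(Cd²⁺/Cd) = E°(Cu²⁺/Cu⁺) − E°cell = (+0.16) − (+0.560) = -0.40 V.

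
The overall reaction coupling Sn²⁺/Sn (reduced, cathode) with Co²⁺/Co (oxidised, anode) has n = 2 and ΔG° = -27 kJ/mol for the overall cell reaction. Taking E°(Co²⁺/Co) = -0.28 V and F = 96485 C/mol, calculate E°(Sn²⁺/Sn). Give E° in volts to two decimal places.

E°cell = −ΔG°/(nF) = −(-27×10³)/((2)(96485)) = +0.140 V.
Since Sn²⁺/Sn is the cathode and Co²⁺/Co the anode, E°cell = E°(Sn²⁺/Sn) − E°(Co²⁺/Co).
So E°(Sn²⁺/Sn) = E°cell + E°(Co²⁺/Co) = +0.140 + (-0.28) = -0.14 V.

-0.14 V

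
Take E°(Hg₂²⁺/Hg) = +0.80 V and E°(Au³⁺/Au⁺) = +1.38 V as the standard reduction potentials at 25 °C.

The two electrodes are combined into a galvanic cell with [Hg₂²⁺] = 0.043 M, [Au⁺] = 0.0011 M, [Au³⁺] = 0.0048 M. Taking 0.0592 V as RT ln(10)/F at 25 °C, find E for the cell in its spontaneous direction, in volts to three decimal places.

Au³⁺/Au⁺ is the cathode (higher E°), Hg₂²⁺/Hg the anode: E°cell = +1.38 − (+0.80) = +0.58 V, n = 2.
Overall: Au³⁺(aq) + 2 Hg(l) → Au⁺(aq) + Hg₂²⁺(aq)
Q = [Au⁺]·[Hg₂²⁺] / ([Au³⁺]); log Q = -2.006.
E = E° − (0.0592/n) log Q = +0.58 − (0.0592/2)(-2.006) = +0.639 V.

+0.639 V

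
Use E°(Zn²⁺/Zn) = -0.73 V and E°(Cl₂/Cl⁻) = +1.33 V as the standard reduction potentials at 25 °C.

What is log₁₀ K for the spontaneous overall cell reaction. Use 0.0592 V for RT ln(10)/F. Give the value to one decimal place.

Cathode: Cl₂/Cl⁻; anode: Zn²⁺/Zn. E°cell = +2.06 V, n = 2.
log K = nE°cell / 0.0592 = (2)(+2.06) / 0.0592 = 69.6.

69.6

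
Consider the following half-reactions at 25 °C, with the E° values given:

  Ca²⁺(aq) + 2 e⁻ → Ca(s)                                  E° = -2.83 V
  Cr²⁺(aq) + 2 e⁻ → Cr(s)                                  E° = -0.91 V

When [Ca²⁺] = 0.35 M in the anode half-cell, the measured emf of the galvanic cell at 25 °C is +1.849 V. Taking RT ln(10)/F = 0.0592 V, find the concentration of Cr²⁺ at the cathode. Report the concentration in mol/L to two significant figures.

0.0014 M

Cr²⁺/Cr is the cathode, Ca²⁺/Ca the anode: E°cell = +1.92 V, n = 2.
Overall reaction: Cr²⁺(aq) + Ca(s) → Cr(s) + Ca²⁺(aq); Q = [Ca²⁺]^1/[Cr²⁺]^1.
From E = E° − (0.0592/n) log Q: log Q = (E° − E)·n/0.0592 = (+1.92 − (+1.849))·2/0.0592 = 2.3986.
So 1·log[Cr²⁺] = 1·log(0.35) − log Q = -0.4559 − (2.3986) = -2.8545; [Cr²⁺] = 10^(-2.8545) ≈ 0.0014 M.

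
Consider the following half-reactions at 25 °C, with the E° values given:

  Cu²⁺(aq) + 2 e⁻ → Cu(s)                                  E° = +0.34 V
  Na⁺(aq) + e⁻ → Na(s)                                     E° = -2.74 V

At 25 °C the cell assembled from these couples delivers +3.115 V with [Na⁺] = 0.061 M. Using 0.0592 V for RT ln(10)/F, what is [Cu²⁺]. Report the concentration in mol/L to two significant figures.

0.057 M

Cu²⁺/Cu is the cathode, Na⁺/Na the anode: E°cell = +3.08 V, n = 2.
Overall reaction: Cu²⁺(aq) + 2 Na(s) → Cu(s) + 2 Na⁺(aq); Q = [Na⁺]^2/[Cu²⁺]^1.
From E = E° − (0.0592/n) log Q: log Q = (E° − E)·n/0.0592 = (+3.08 − (+3.115))·2/0.0592 = -1.1824.
So 1·log[Cu²⁺] = 2·log(0.061) − log Q = -2.4293 − (-1.1824) = -1.2469; [Cu²⁺] = 10^(-1.2469) ≈ 0.057 M.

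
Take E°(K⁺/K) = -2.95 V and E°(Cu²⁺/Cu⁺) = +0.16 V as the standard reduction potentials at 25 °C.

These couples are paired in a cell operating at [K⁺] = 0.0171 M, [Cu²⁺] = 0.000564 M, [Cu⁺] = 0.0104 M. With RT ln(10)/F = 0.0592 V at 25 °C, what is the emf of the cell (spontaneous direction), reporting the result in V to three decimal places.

+3.140 V

Cu²⁺/Cu⁺ is the cathode (higher E°), K⁺/K the anode: E°cell = +0.16 − (-2.95) = +3.11 V, n = 1.
Overall: Cu²⁺(aq) + K(s) → Cu⁺(aq) + K⁺(aq)
Q = [Cu⁺]·[K⁺] / ([Cu²⁺]); log Q = -0.501.
E = E° − (0.0592/n) log Q = +3.11 − (0.0592/1)(-0.501) = +3.140 V.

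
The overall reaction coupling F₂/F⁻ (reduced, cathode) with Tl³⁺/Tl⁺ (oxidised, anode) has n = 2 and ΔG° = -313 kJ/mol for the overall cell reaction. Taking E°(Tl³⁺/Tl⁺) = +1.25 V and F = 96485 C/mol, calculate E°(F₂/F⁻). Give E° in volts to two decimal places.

E°cell = −ΔG°/(nF) = −(-313×10³)/((2)(96485)) = +1.622 V.
Since F₂/F⁻ is the cathode and Tl³⁺/Tl⁺ the anode, E°cell = E°(F₂/F⁻) − E°(Tl³⁺/Tl⁺).
So E°(F₂/F⁻) = E°cell + E°(Tl³⁺/Tl⁺) = +1.622 + (+1.25) = +2.87 V.

+2.87 V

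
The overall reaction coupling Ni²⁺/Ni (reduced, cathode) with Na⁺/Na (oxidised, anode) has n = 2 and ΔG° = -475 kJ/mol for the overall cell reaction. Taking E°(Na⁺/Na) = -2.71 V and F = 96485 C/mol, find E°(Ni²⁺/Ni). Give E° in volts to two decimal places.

E°cell = −ΔG°/(nF) = −(-475×10³)/((2)(96485)) = +2.462 V.
Since Ni²⁺/Ni is the cathode and Na⁺/Na the anode, E°cell = E°(Ni²⁺/Ni) − E°(Na⁺/Na).
So E°(Ni²⁺/Ni) = E°cell + E°(Na⁺/Na) = +2.462 + (-2.71) = -0.25 V.

-0.25 V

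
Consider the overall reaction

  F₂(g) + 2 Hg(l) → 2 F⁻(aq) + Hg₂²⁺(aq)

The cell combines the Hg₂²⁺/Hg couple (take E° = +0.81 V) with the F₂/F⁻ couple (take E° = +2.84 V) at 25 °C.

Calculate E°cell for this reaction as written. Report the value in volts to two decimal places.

The F₂/F⁻ couple has the higher reduction potential, so it is the cathode; Hg₂²⁺/Hg is oxidised at the anode.
E°cell = E°(cathode) − E°(anode) = (+2.84) − (+0.81) = +2.03 V.
Since E°cell > 0, the reaction is spontaneous under standard conditions.

+2.03 V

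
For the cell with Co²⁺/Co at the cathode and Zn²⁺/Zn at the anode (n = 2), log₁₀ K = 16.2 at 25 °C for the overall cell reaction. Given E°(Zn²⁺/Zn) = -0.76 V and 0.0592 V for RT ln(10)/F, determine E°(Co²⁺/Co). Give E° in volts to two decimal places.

-0.28 V

E°cell = (0.0592/n)·log K = (0.0592/2)(16.2) = +0.480 V.
Since Co²⁺/Co is the cathode and Zn²⁺/Zn the anode, E°cell = E°(Co²⁺/Co) − E°(Zn²⁺/Zn).
So E°(Co²⁺/Co) = E°cell + E°(Zn²⁺/Zn) = +0.480 + (-0.76) = -0.28 V.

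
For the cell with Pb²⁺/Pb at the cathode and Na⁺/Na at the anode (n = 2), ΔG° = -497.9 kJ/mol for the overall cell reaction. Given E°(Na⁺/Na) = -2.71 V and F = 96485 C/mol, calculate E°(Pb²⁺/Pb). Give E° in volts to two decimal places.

-0.13 V

E°cell = −ΔG°/(nF) = −(-497.9×10³)/((2)(96485)) = +2.580 V.
Since Pb²⁺/Pb is the cathode and Na⁺/Na the anode, E°cell = E°(Pb²⁺/Pb) − E°(Na⁺/Na).
So E°(Pb²⁺/Pb) = E°cell + E°(Na⁺/Na) = +2.580 + (-2.71) = -0.13 V.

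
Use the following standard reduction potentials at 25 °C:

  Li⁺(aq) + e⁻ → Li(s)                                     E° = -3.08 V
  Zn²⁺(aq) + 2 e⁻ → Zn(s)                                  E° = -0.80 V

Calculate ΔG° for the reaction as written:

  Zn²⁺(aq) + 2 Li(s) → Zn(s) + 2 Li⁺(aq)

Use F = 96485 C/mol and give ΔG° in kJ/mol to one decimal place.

-440.0 kJ/mol

As written, Zn²⁺/Zn is reduced (cathode) and Li⁺/Li is oxidised (anode), so E°cell = (-0.80) − (-3.08) = +2.28 V.
Balancing electrons gives n = 2.
ΔG° = −nFE° = −(2)(96485)(+2.28) = -439,972 J = -440.0 kJ/mol.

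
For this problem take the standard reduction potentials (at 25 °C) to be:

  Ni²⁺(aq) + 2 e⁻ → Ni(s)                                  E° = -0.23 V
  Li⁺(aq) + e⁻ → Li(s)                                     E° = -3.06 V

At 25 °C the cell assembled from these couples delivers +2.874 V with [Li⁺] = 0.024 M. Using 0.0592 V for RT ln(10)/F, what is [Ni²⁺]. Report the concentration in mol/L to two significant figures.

0.018 M

Ni²⁺/Ni is the cathode, Li⁺/Li the anode: E°cell = +2.83 V, n = 2.
Overall reaction: Ni²⁺(aq) + 2 Li(s) → Ni(s) + 2 Li⁺(aq); Q = [Li⁺]^2/[Ni²⁺]^1.
From E = E° − (0.0592/n) log Q: log Q = (E° − E)·n/0.0592 = (+2.83 − (+2.874))·2/0.0592 = -1.4865.
So 1·log[Ni²⁺] = 2·log(0.024) − log Q = -3.2396 − (-1.4865) = -1.7531; [Ni²⁺] = 10^(-1.7531) ≈ 0.018 M.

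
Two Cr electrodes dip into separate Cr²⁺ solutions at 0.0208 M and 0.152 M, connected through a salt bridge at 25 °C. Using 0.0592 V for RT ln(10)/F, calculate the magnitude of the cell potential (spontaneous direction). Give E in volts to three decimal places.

For a concentration cell E°cell = 0. The 0.152 M side is the cathode (reduction is favoured where [Cr²⁺] is higher).
With n = 2, E = −(0.0592/2) log([Cr²⁺]ₐₙ/[Cr²⁺]꜀ₐₜ) = −(0.0592/2) log(0.0208/0.152) = −(0.0592/2)(-0.864) = +0.026 V.

+0.026 V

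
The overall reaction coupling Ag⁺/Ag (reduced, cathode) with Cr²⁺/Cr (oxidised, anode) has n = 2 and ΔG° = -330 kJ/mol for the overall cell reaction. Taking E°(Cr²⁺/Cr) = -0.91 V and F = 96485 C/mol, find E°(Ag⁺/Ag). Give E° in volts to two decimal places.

+0.80 V

E°cell = −ΔG°/(nF) = −(-330×10³)/((2)(96485)) = +1.710 V.
Since Ag⁺/Ag is the cathode and Cr²⁺/Cr the anode, E°cell = E°(Ag⁺/Ag) − E°(Cr²⁺/Cr).
So E°(Ag⁺/Ag) = E°cell + E°(Cr²⁺/Cr) = +1.710 + (-0.91) = +0.80 V.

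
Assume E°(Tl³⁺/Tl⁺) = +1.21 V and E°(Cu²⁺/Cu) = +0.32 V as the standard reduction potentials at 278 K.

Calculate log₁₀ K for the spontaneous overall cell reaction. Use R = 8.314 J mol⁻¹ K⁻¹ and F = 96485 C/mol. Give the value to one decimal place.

Cathode: Tl³⁺/Tl⁺; anode: Cu²⁺/Cu. E°cell = (+1.21) − (+0.32) = +0.89 V, with n = 2.
ΔG° = −nFE° = −RT ln K, so ln K = nFE°/(RT) = (2)(96485)(+0.89) / ((8.314)(278)) = 74.306.
log₁₀ K = 74.306 / ln 10 = 32.3.

32.3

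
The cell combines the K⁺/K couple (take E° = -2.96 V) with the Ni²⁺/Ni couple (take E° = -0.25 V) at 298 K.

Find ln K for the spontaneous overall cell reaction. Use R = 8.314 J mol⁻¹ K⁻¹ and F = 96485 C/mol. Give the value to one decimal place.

211.1

Cathode: Ni²⁺/Ni; anode: K⁺/K. E°cell = (-0.25) − (-2.96) = +2.71 V, with n = 2.
ΔG° = −nFE° = −RT ln K, so ln K = nFE°/(RT) = (2)(96485)(+2.71) / ((8.314)(298)) = 211.073.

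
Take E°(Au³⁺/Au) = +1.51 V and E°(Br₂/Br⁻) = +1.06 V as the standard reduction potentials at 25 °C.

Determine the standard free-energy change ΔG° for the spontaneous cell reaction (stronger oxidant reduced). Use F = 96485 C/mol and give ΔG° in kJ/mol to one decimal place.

Au³⁺/Au (E° = +1.51 V) is the cathode; Br₂/Br⁻ (E° = +1.06 V) is the anode, so E°cell = +0.45 V.
Balancing electrons gives n = 6 (lcm of 3 and 2).
ΔG° = −nFE° = −(6)(96485)(+0.45) = -260,510 J = -260.5 kJ/mol.

-260.5 kJ/mol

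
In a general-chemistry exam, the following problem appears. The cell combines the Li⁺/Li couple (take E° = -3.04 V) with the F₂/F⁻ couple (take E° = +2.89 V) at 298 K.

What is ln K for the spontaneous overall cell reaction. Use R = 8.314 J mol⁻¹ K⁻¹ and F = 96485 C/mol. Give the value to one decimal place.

461.9

Cathode: F₂/F⁻; anode: Li⁺/Li. E°cell = (+2.89) − (-3.04) = +5.93 V, with n = 2.
ΔG° = −nFE° = −RT ln K, so ln K = nFE°/(RT) = (2)(96485)(+5.93) / ((8.314)(298)) = 461.868.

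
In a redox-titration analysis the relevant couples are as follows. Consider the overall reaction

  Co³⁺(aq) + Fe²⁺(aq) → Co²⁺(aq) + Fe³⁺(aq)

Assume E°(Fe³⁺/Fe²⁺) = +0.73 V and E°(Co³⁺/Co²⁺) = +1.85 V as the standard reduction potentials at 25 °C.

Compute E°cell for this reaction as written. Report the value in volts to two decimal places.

+1.12 V

The Co³⁺/Co²⁺ couple has the higher reduction potential, so it is the cathode; Fe³⁺/Fe²⁺ is oxidised at the anode.
E°cell = E°(cathode) − E°(anode) = (+1.85) − (+0.73) = +1.12 V.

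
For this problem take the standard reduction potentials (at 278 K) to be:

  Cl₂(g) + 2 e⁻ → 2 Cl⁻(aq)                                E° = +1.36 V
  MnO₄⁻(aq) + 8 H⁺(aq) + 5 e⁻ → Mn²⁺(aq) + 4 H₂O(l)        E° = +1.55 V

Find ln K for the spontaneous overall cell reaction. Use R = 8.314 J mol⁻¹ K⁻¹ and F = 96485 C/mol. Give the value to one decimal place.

79.3

Cathode: MnO₄⁻/Mn²⁺; anode: Cl₂/Cl⁻. E°cell = (+1.55) − (+1.36) = +0.19 V, with n = 10.
ΔG° = −nFE° = −RT ln K, so ln K = nFE°/(RT) = (10)(96485)(+0.19) / ((8.314)(278)) = 79.316.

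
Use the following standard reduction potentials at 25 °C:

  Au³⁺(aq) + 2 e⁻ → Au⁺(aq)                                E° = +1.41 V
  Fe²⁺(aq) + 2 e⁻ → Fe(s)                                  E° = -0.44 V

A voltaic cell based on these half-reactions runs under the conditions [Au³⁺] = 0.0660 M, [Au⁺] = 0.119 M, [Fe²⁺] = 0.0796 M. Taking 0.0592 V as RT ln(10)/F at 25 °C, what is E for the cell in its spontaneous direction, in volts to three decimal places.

+1.875 V

Au³⁺/Au⁺ is the cathode (higher E°), Fe²⁺/Fe the anode: E°cell = +1.41 − (-0.44) = +1.85 V, n = 2.
Overall: Au³⁺(aq) + Fe(s) → Au⁺(aq) + Fe²⁺(aq)
Q = [Au⁺]·[Fe²⁺] / ([Au³⁺]); log Q = -0.843.
E = E° − (0.0592/n) log Q = +1.85 − (0.0592/2)(-0.843) = +1.875 V.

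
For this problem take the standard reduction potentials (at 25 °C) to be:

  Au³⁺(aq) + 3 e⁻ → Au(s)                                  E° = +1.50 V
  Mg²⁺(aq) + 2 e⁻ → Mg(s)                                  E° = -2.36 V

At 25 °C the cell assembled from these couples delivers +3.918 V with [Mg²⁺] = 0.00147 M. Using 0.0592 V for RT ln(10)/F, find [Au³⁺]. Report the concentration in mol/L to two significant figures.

Au³⁺/Au is the cathode, Mg²⁺/Mg the anode: E°cell = +3.86 V, n = 6.
Overall reaction: 2 Au³⁺(aq) + 3 Mg(s) → 2 Au(s) + 3 Mg²⁺(aq); Q = [Mg²⁺]^3/[Au³⁺]^2.
From E = E° − (0.0592/n) log Q: log Q = (E° − E)·n/0.0592 = (+3.86 − (+3.918))·6/0.0592 = -5.8784.
So 2·log[Au³⁺] = 3·log(0.00147) − log Q = -8.4980 − (-5.8784) = -2.6196; log[Au³⁺] = -2.6196 / 2 = -1.3098; [Au³⁺] = 10^(-1.3098) ≈ 0.049 M.

0.049 M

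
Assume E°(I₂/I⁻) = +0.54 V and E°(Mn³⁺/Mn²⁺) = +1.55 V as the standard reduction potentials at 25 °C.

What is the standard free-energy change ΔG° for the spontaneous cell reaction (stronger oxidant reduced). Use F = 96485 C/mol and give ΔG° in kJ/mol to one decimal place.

-194.9 kJ/mol

Mn³⁺/Mn²⁺ (E° = +1.55 V) is the cathode; I₂/I⁻ (E° = +0.54 V) is the anode, so E°cell = +1.01 V.
Balancing electrons gives n = 2 (lcm of 1 and 2).
ΔG° = −nFE° = −(2)(96485)(+1.01) = -194,900 J = -194.9 kJ/mol.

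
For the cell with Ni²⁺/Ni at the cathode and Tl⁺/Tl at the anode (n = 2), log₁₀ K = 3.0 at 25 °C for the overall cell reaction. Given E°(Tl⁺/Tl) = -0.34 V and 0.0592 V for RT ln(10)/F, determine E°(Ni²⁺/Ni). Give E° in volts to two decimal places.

E°cell = (0.0592/n)·log K = (0.0592/2)(3.0) = +0.089 V.
Since Ni²⁺/Ni is the cathode and Tl⁺/Tl the anode, E°cell = E°(Ni²⁺/Ni) − E°(Tl⁺/Tl).
So E°(Ni²⁺/Ni) = E°cell + E°(Tl⁺/Tl) = +0.089 + (-0.34) = -0.25 V.

-0.25 V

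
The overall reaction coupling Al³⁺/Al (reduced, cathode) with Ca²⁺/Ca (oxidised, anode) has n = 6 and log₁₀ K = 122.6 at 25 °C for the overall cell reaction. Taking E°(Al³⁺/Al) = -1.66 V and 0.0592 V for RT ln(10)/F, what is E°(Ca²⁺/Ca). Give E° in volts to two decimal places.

-2.87 V

E°cell = (0.0592/n)·log K = (0.0592/6)(122.6) = +1.210 V.
Since Al³⁺/Al is the cathode and Ca²⁺/Ca the anode, E°cell = E°(Al³⁺/Al) − E°(Ca²⁺/Ca).
So E°(Ca²⁺/Ca) = E°(Al³⁺/Al) − E°cell = (-1.66) − (+1.210) = -2.87 V.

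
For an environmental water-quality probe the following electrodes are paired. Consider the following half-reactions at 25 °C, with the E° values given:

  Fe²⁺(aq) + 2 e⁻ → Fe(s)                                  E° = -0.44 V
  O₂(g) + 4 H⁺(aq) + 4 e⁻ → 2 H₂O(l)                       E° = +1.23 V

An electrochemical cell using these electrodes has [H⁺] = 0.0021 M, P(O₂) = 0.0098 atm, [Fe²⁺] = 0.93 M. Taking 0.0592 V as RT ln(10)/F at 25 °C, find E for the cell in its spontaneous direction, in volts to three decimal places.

+1.483 V

O₂/H₂O is the cathode (higher E°), Fe²⁺/Fe the anode: E°cell = +1.23 − (-0.44) = +1.67 V, n = 4.
Overall: O₂(g) + 4 H⁺(aq) + 2 Fe(s) → 2 H₂O(l) + 2 Fe²⁺(aq)
Q = [Fe²⁺]^2 / (P(O₂)·[H⁺]^4); log Q = 12.657.
E = E° − (0.0592/n) log Q = +1.67 − (0.0592/4)(12.657) = +1.483 V.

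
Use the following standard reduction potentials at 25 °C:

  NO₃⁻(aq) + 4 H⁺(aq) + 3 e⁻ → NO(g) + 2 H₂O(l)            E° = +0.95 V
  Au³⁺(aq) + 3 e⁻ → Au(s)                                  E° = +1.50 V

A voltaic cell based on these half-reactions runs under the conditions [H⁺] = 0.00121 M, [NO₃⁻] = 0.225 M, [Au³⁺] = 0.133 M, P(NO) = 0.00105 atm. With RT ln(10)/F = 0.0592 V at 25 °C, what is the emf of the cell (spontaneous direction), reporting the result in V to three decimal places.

Au³⁺/Au is the cathode (higher E°), NO₃⁻/NO the anode: E°cell = +1.50 − (+0.95) = +0.55 V, n = 3.
Overall: Au³⁺(aq) + NO(g) + 2 H₂O(l) → Au(s) + NO₃⁻(aq) + 4 H⁺(aq)
Q = [NO₃⁻]·[H⁺]^4 / ([Au³⁺]·P(NO)); log Q = -8.462.
E = E° − (0.0592/n) log Q = +0.55 − (0.0592/3)(-8.462) = +0.717 V.

+0.717 V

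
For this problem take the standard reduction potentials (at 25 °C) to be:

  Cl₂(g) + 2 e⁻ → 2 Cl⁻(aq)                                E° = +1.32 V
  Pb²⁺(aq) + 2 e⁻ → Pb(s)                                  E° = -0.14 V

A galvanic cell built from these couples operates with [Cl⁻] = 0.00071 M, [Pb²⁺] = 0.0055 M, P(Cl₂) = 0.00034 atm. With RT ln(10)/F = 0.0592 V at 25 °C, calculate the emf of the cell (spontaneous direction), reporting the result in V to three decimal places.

Cl₂/Cl⁻ is the cathode (higher E°), Pb²⁺/Pb the anode: E°cell = +1.32 − (-0.14) = +1.46 V, n = 2.
Overall: Cl₂(g) + Pb(s) → 2 Cl⁻(aq) + Pb²⁺(aq)
Q = [Cl⁻]^2·[Pb²⁺] / (P(Cl₂)); log Q = -5.089.
E = E° − (0.0592/n) log Q = +1.46 − (0.0592/2)(-5.089) = +1.611 V.

+1.611 V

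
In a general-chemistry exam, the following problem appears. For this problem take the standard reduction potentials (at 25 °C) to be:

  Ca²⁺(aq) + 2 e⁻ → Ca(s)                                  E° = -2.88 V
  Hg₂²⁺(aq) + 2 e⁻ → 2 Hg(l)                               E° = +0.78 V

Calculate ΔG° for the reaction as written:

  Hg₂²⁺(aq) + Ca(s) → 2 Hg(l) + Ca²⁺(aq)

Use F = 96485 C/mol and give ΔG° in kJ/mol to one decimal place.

As written, Hg₂²⁺/Hg is reduced (cathode) and Ca²⁺/Ca is oxidised (anode), so E°cell = (+0.78) − (-2.88) = +3.66 V.
Balancing electrons gives n = 2.
ΔG° = −nFE° = −(2)(96485)(+3.66) = -706,270 J = -706.3 kJ/mol.

-706.3 kJ/mol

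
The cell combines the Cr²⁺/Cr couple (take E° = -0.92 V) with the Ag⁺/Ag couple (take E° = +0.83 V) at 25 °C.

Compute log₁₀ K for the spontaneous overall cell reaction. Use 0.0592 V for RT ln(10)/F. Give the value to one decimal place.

Cathode: Ag⁺/Ag; anode: Cr²⁺/Cr. E°cell = +1.75 V, n = 2.
log K = nE°cell / 0.0592 = (2)(+1.75) / 0.0592 = 59.1.

59.1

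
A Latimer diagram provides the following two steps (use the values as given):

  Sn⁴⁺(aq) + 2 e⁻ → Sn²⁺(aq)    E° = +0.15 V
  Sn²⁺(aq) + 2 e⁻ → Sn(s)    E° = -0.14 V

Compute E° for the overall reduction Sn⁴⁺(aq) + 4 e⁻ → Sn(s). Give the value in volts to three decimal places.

+0.005 V

Adding the free-energy changes (−nFE°) of the two steps gives −n₃FE°₃ = −n₁FE°₁ − n₂FE°₂.
E°₃ = (2×+0.15 + 2×-0.14) / 4 = (+0.020) / 4 = +0.005 V.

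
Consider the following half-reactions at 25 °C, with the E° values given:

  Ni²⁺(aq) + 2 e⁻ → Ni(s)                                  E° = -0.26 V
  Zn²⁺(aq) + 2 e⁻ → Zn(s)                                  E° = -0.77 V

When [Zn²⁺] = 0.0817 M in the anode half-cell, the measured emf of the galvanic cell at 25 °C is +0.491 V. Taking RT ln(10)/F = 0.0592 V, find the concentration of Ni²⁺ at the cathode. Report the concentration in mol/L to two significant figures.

0.019 M

Ni²⁺/Ni is the cathode, Zn²⁺/Zn the anode: E°cell = +0.51 V, n = 2.
Overall reaction: Ni²⁺(aq) + Zn(s) → Ni(s) + Zn²⁺(aq); Q = [Zn²⁺]^1/[Ni²⁺]^1.
From E = E° − (0.0592/n) log Q: log Q = (E° − E)·n/0.0592 = (+0.51 − (+0.491))·2/0.0592 = 0.6419.
So 1·log[Ni²⁺] = 1·log(0.0817) − log Q = -1.0878 − (0.6419) = -1.7297; [Ni²⁺] = 10^(-1.7297) ≈ 0.019 M.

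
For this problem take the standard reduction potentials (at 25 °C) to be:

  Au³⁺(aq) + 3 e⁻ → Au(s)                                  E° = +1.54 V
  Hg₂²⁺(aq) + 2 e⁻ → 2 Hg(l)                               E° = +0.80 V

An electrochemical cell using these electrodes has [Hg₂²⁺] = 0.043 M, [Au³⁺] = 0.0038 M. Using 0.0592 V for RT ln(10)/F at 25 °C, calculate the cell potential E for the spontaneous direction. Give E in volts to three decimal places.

Au³⁺/Au is the cathode (higher E°), Hg₂²⁺/Hg the anode: E°cell = +1.54 − (+0.80) = +0.74 V, n = 6.
Overall: 2 Au³⁺(aq) + 6 Hg(l) → 2 Au(s) + 3 Hg₂²⁺(aq)
Q = [Hg₂²⁺]^3 / ([Au³⁺]^2); log Q = 0.741.
E = E° − (0.0592/n) log Q = +0.74 − (0.0592/6)(0.741) = +0.733 V.

+0.733 V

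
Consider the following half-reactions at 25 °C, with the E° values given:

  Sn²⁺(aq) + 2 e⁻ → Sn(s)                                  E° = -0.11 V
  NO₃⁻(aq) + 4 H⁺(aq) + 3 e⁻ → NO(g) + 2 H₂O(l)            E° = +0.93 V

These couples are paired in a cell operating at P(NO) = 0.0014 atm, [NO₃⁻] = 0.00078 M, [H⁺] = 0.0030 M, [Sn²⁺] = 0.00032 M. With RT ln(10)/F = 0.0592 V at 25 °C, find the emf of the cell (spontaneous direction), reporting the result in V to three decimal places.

NO₃⁻/NO is the cathode (higher E°), Sn²⁺/Sn the anode: E°cell = +0.93 − (-0.11) = +1.04 V, n = 6.
Overall: 2 NO₃⁻(aq) + 8 H⁺(aq) + 3 Sn(s) → 2 NO(g) + 4 H₂O(l) + 3 Sn²⁺(aq)
Q = P(NO)^2·[Sn²⁺]^3 / ([NO₃⁻]^2·[H⁺]^8); log Q = 10.207.
E = E° − (0.0592/n) log Q = +1.04 − (0.0592/6)(10.207) = +0.939 V.

+0.939 V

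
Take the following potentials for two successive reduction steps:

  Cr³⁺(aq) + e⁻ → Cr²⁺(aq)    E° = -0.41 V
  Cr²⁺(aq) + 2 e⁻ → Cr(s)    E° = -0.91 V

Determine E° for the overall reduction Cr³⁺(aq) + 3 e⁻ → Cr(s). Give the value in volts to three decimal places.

-0.743 V

Since ΔG° = −nFE° is additive over sequential reductions, n₃E°₃ = n₁E°₁ + n₂E°₂.
E°₃ = (1×-0.41 + 2×-0.91) / 3 = (-2.230) / 3 = -0.743 V.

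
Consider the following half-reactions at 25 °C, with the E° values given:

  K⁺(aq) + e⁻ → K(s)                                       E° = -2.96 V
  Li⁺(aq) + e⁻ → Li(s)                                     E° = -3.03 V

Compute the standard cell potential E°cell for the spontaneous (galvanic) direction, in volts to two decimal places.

The K⁺/K couple has the higher reduction potential, so it is the cathode; Li⁺/Li is oxidised at the anode.
E°cell = E°(cathode) − E°(anode) = (-2.96) − (-3.03) = +0.07 V.

+0.07 V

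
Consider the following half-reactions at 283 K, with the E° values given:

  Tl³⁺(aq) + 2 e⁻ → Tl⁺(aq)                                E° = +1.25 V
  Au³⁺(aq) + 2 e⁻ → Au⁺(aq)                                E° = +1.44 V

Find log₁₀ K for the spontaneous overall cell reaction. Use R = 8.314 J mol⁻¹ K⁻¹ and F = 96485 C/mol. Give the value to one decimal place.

6.8

Cathode: Au³⁺/Au⁺; anode: Tl³⁺/Tl⁺. E°cell = (+1.44) − (+1.25) = +0.19 V, with n = 2.
ΔG° = −nFE° = −RT ln K, so ln K = nFE°/(RT) = (2)(96485)(+0.19) / ((8.314)(283)) = 15.583.
log₁₀ K = 15.583 / ln 10 = 6.8.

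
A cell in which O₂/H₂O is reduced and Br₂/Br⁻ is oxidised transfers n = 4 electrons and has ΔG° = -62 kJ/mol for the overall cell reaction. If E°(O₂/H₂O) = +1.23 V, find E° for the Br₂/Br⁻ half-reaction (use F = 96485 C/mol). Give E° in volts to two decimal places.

E°cell = −ΔG°/(nF) = −(-62×10³)/((4)(96485)) = +0.161 V.
Since O₂/H₂O is the cathode and Br₂/Br⁻ the anode, E°cell = E°(O₂/H₂O) − E°(Br₂/Br⁻).
So E°(Br₂/Br⁻) = E°(O₂/H₂O) − E°cell = (+1.23) − (+0.161) = +1.07 V.

+1.07 V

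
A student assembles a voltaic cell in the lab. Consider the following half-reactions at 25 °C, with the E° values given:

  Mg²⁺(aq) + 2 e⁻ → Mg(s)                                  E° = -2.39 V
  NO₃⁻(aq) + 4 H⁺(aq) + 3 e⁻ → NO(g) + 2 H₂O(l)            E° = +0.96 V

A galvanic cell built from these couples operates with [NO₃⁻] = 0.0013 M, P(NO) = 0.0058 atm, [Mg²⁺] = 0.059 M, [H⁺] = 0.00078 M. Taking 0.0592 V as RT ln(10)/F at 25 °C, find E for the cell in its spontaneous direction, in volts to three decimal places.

+3.128 V

NO₃⁻/NO is the cathode (higher E°), Mg²⁺/Mg the anode: E°cell = +0.96 − (-2.39) = +3.35 V, n = 6.
Overall: 2 NO₃⁻(aq) + 8 H⁺(aq) + 3 Mg(s) → 2 NO(g) + 4 H₂O(l) + 3 Mg²⁺(aq)
Q = P(NO)^2·[Mg²⁺]^3 / ([NO₃⁻]^2·[H⁺]^8); log Q = 22.475.
E = E° − (0.0592/n) log Q = +3.35 − (0.0592/6)(22.475) = +3.128 V.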